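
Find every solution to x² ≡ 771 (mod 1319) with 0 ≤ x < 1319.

237, 1082

Since 1319 ≡ 3 (mod 4), a square root of 771 is 771^((1319+1)/4) = 771^330 mod 1319.
Repeated squaring: 771^2≡891, 771^4≡1162, 771^8≡907, 771^16≡912, 771^32≡774, 771^64≡250, 771^128≡507, 771^256≡1163 (mod 1319).
771^330 = 771^(256+64+8+2) ≡ 1082 (mod 1319).
Check: 1082² = 1170724 ≡ 771 (mod 1319). The two roots are 237 and 1082.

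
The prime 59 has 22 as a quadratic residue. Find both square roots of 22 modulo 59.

9, 50

Since 59 ≡ 3 (mod 4), a square root of 22 is 22^((59+1)/4) = 22^15 mod 59.
Repeated squaring: 22^2≡12, 22^4≡26, 22^8≡27 (mod 59).
22^15 = 22^(8+4+2+1) ≡ 9 (mod 59).
Check: 9² = 81 ≡ 22 (mod 59). The two roots are 9 and 50.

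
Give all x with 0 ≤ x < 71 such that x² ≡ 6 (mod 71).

Since 71 ≡ 3 (mod 4), a square root of 6 is 6^((71+1)/4) = 6^18 mod 71.
Repeated squaring: 6^2≡36, 6^4≡18, 6^8≡40, 6^16≡38 (mod 71).
6^18 = 6^(16+2) ≡ 19 (mod 71).
Check: 19² = 361 ≡ 6 (mod 71). The two roots are 19 and 52.

19, 52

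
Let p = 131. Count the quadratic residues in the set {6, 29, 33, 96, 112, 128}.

(6/131) = -1 → non-residue.
(29/131) = -1 → non-residue.
(33/131) = +1 → QR.
(96/131) = -1 → non-residue.
(112/131) = +1 → QR.
(128/131) = -1 → non-residue.
Total quadratic residues among the 6: 2.

2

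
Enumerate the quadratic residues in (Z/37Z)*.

Square k = 1,…,18 (k and 37−k give the same square):
1²=1, 2²=4, 3²=9, 4²=16, 5²=25, 6²=36, 7²≡12, 8²≡27, 9²≡7, 10²≡26, 11²≡10, 12²≡33, 13²≡21, 14²≡11, 15²≡3, 16²≡34, 17²≡30, 18²≡28 (mod 37).
So the quadratic residues mod 37 are {1, 3, 4, 7, 9, 10, 11, 12, 16, 21, 25, 26, 27, 28, 30, 33, 34, 36}.

1,3,4,7,9,10,11,12,16,21,25,26,27,28,30,33,34,36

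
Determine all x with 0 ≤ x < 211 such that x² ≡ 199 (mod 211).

58, 153

Since 211 ≡ 3 (mod 4), a square root of 199 is 199^((211+1)/4) = 199^53 mod 211.
Repeated squaring: 199^2≡144, 199^4≡58, 199^8≡199, 199^16≡144, 199^32≡58 (mod 211).
199^53 = 199^(32+16+4+1) ≡ 58 (mod 211).
Check: 58² = 3364 ≡ 199 (mod 211). The two roots are 58 and 153.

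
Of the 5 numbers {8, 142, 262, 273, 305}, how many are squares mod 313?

(8/313) = +1 → QR.
(142/313) = +1 → QR.
(262/313) = -1 → non-residue.
(273/313) = -1 → non-residue.
(305/313) = +1 → QR.
Total quadratic residues among the 5: 3.

3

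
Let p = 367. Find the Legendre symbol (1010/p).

Euler's criterion: (1010/367) ≡ 276^183 (mod 367).
276^2 ≡ 207 (mod 367)
276^4 ≡ 277 (mod 367)
276^8 ≡ 26 (mod 367)
276^16 ≡ 309 (mod 367)
276^32 ≡ 61 (mod 367)
276^64 ≡ 51 (mod 367)
276^128 ≡ 32 (mod 367)
276^183 = 276^(128+32+16+4+2+1) ≡ 366 (mod 367).
Result is 366 ≡ −1, so (1010/367) = −1.

-1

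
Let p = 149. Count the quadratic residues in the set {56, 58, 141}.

0

(56/149) = -1 → non-residue.
(58/149) = -1 → non-residue.
(141/149) = -1 → non-residue.
Total quadratic residues among the 3: 0.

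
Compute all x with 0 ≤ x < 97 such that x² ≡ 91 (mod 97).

24, 73

97 ≡ 1 (mod 4), so we find a root by search.
Trying successive values, 24² = 576 ≡ 91 (mod 97). The other root is 97 − 24 = 73.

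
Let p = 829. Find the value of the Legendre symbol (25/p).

1

Euler's criterion: (25/829) ≡ 25^414 (mod 829).
25^2 ≡ 625 (mod 829)
25^4 ≡ 166 (mod 829)
25^8 ≡ 199 (mod 829)
25^16 ≡ 638 (mod 829)
25^32 ≡ 5 (mod 829)
25^64 ≡ 25 (mod 829)
25^128 ≡ 625 (mod 829)
25^256 ≡ 166 (mod 829)
25^414 = 25^(256+128+16+8+4+2) ≡ 1 (mod 829).
Result is 1, so (25/829) = 1.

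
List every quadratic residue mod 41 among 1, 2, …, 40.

1 2 4 5 8 9 10 16 18 20 21 23 25 31 32 33 36 37 39 40

Square k = 1,…,20 (k and 41−k give the same square):
1²=1, 2²=4, 3²=9, 4²=16, 5²=25, 6²=36, 7²≡8, 8²≡23, 9²≡40, 10²≡18, 11²≡39, 12²≡21, 13²≡5, 14²≡32, 15²≡20, 16²≡10, 17²≡2, 18²≡37, 19²≡33, 20²≡31 (mod 41).
So the quadratic residues mod 41 are {1, 2, 4, 5, 8, 9, 10, 16, 18, 20, 21, 23, 25, 31, 32, 33, 36, 37, 39, 40}.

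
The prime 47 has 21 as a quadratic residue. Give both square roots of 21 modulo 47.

Since 47 ≡ 3 (mod 4), a square root of 21 is 21^((47+1)/4) = 21^12 mod 47.
Repeated squaring: 21^2≡18, 21^4≡42, 21^8≡25 (mod 47).
21^12 = 21^(8+4) ≡ 16 (mod 47).
Check: 16² = 256 ≡ 21 (mod 47). The two roots are 16 and 31.

16, 31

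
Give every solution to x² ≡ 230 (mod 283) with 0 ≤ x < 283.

Since 283 ≡ 3 (mod 4), a square root of 230 is 230^((283+1)/4) = 230^71 mod 283.
Repeated squaring: 230^2≡262, 230^4≡158, 230^8≡60, 230^16≡204, 230^32≡15, 230^64≡225 (mod 283).
230^71 = 230^(64+4+2+1) ≡ 71 (mod 283).
Check: 71² = 5041 ≡ 230 (mod 283). The two roots are 71 and 212.

71, 212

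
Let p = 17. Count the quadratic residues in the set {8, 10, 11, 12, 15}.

2

(8/17) = +1 → QR.
(10/17) = -1 → non-residue.
(11/17) = -1 → non-residue.
(12/17) = -1 → non-residue.
(15/17) = +1 → QR.
Total quadratic residues among the 5: 2.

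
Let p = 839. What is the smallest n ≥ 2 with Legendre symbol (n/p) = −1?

11

(2/839) = +1, so 2 is a residue.
(3/839) = +1, so 3 is a residue.
(4/839) = +1, so 4 is a residue.
(5/839) = +1, so 5 is a residue.
(6/839) = +1, so 6 is a residue.
(7/839) = +1, so 7 is a residue.
(8/839) = +1, so 8 is a residue.
(9/839) = +1, so 9 is a residue.
(10/839) = +1, so 10 is a residue.
(11/839) = −1, so 11 is the smallest positive non-residue mod 839.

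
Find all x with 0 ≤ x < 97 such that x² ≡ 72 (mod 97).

97 ≡ 1 (mod 4), so we find a root by search.
Trying successive values, 13² = 169 ≡ 72 (mod 97). The other root is 97 − 13 = 84.

13, 84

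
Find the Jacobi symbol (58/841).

0

Pull out 2: since 841 ≡ 1 (mod 8), (2/841) = +1.
Reciprocity: 29 ≡ 1 and 841 ≡ 1 (mod 4), so (29/841) = +(841/29).
Reduce top mod 29: now compute (0/29).
Top reduces to 0: gcd > 1, so the symbol is 0.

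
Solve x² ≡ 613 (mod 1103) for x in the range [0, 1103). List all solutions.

475, 628

Since 1103 ≡ 3 (mod 4), a square root of 613 is 613^((1103+1)/4) = 613^276 mod 1103.
Repeated squaring: 613^2≡749, 613^4≡677, 613^8≡584, 613^16≡229, 613^32≡600, 613^64≡422, 613^128≡501, 613^256≡620 (mod 1103).
613^276 = 613^(256+16+4) ≡ 628 (mod 1103).
Check: 628² = 394384 ≡ 613 (mod 1103). The two roots are 475 and 628.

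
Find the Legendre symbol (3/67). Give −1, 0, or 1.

Reciprocity: 3 ≡ 3 and 67 ≡ 3 (mod 4), so (3/67) = −(67/3).
Reduce top mod 3: now compute (1/3).
Reached (1/3) = 1. Collecting the sign flips along the way, the symbol is -1.

-1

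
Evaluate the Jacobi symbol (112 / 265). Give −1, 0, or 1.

Pull out 2^4: since 265 ≡ 1 (mod 8), (2/265) = +1, so (2/265)^4 = +1.
Reciprocity: 7 ≡ 3 and 265 ≡ 1 (mod 4), so (7/265) = +(265/7).
Reduce top mod 7: now compute (6/7).
Pull out 2: since 7 ≡ 7 (mod 8), (2/7) = +1.
Reciprocity: 3 ≡ 3 and 7 ≡ 3 (mod 4), so (3/7) = −(7/3).
Reduce top mod 3: now compute (1/3).
Reached (1/3) = 1. Collecting the sign flips along the way, the symbol is -1.

-1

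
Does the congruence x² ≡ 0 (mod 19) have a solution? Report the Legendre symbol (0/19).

Top reduces to 0: gcd > 1, so the symbol is 0.

0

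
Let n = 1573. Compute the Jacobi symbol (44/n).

0

Pull out 2^2: since 1573 ≡ 5 (mod 8), (2/1573) = -1, so (2/1573)^2 = +1.
Reciprocity: 11 ≡ 3 and 1573 ≡ 1 (mod 4), so (11/1573) = +(1573/11).
Reduce top mod 11: now compute (0/11).
Top reduces to 0: gcd > 1, so the symbol is 0.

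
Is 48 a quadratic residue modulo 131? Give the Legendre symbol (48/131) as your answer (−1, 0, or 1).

1

Euler's criterion: (48/131) ≡ 48^65 (mod 131).
48^2 ≡ 77 (mod 131)
48^4 ≡ 34 (mod 131)
48^8 ≡ 108 (mod 131)
48^16 ≡ 5 (mod 131)
48^32 ≡ 25 (mod 131)
48^64 ≡ 101 (mod 131)
48^65 = 48^(64+1) ≡ 1 (mod 131).
Result is 1, so (48/131) = 1.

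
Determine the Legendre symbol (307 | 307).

First reduce: 307 ≡ 0 (mod 307).
Top reduces to 0: gcd > 1, so the symbol is 0.

0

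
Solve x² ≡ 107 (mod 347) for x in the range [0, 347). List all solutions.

Since 347 ≡ 3 (mod 4), a square root of 107 is 107^((347+1)/4) = 107^87 mod 347.
Repeated squaring: 107^2≡345, 107^4≡4, 107^8≡16, 107^16≡256, 107^32≡300, 107^64≡127 (mod 347).
107^87 = 107^(64+16+4+2+1) ≡ 169 (mod 347).
Check: 169² = 28561 ≡ 107 (mod 347). The two roots are 169 and 178.

169, 178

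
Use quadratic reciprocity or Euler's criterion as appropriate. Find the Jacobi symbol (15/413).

1

Reciprocity: 15 ≡ 3 and 413 ≡ 1 (mod 4), so (15/413) = +(413/15).
Reduce top mod 15: now compute (8/15).
Pull out 2^3: since 15 ≡ 7 (mod 8), (2/15) = +1, so (2/15)^3 = +1.
Reached (1/15) = 1. Collecting the sign flips along the way, the symbol is +1.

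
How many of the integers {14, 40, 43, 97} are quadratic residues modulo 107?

(14/107) = +1 → QR.
(40/107) = +1 → QR.
(43/107) = -1 → non-residue.
(97/107) = -1 → non-residue.
Total quadratic residues among the 4: 2.

2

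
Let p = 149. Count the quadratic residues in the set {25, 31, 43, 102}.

3

(25/149) = +1 → QR.
(31/149) = +1 → QR.
(43/149) = -1 → non-residue.
(102/149) = +1 → QR.
Total quadratic residues among the 4: 3.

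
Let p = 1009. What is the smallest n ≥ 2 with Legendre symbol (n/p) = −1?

11

(2/1009) = +1, so 2 is a residue.
(3/1009) = +1, so 3 is a residue.
(4/1009) = +1, so 4 is a residue.
(5/1009) = +1, so 5 is a residue.
(6/1009) = +1, so 6 is a residue.
(7/1009) = +1, so 7 is a residue.
(8/1009) = +1, so 8 is a residue.
(9/1009) = +1, so 9 is a residue.
(10/1009) = +1, so 10 is a residue.
(11/1009) = −1, so 11 is the smallest positive non-residue mod 1009.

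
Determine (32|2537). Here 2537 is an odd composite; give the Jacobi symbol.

1

Pull out 2^5: since 2537 ≡ 1 (mod 8), (2/2537) = +1, so (2/2537)^5 = +1.
Reached (1/2537) = 1. Collecting the sign flips along the way, the symbol is +1.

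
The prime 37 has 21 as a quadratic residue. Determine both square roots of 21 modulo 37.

37 ≡ 1 (mod 4), so we find a root by search.
Trying successive values, 13² = 169 ≡ 21 (mod 37). The other root is 37 − 13 = 24.

13, 24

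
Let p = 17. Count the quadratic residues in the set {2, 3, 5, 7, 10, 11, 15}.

2

(2/17) = +1 → QR.
(3/17) = -1 → non-residue.
(5/17) = -1 → non-residue.
(7/17) = -1 → non-residue.
(10/17) = -1 → non-residue.
(11/17) = -1 → non-residue.
(15/17) = +1 → QR.
Total quadratic residues among the 7: 2.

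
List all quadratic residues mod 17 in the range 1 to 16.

1,2,4,8,9,13,15,16

Square k = 1,…,8 (k and 17−k give the same square):
1²=1, 2²=4, 3²=9, 4²=16, 5²≡8, 6²≡2, 7²≡15, 8²≡13 (mod 17).
So the quadratic residues mod 17 are {1, 2, 4, 8, 9, 13, 15, 16}.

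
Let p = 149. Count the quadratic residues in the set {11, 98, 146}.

0

(11/149) = -1 → non-residue.
(98/149) = -1 → non-residue.
(146/149) = -1 → non-residue.
Total quadratic residues among the 3: 0.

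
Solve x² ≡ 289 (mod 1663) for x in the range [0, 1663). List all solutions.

17, 1646

Since 1663 ≡ 3 (mod 4), a square root of 289 is 289^((1663+1)/4) = 289^416 mod 1663.
Repeated squaring: 289^2≡371, 289^4≡1275, 289^8≡874, 289^16≡559, 289^32≡1500, 289^64≡1624, 289^128≡1521, 289^256≡208 (mod 1663).
289^416 = 289^(256+128+32) ≡ 1646 (mod 1663).
Check: 1646² = 2709316 ≡ 289 (mod 1663). The two roots are 17 and 1646.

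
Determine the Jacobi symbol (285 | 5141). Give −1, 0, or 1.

Reciprocity: 285 ≡ 1 and 5141 ≡ 1 (mod 4), so (285/5141) = +(5141/285).
Reduce top mod 285: now compute (11/285).
Reciprocity: 11 ≡ 3 and 285 ≡ 1 (mod 4), so (11/285) = +(285/11).
Reduce top mod 11: now compute (10/11).
Pull out 2: since 11 ≡ 3 (mod 8), (2/11) = -1.
Reciprocity: 5 ≡ 1 and 11 ≡ 3 (mod 4), so (5/11) = +(11/5).
Reduce top mod 5: now compute (1/5).
Reached (1/5) = 1. Collecting the sign flips along the way, the symbol is -1.

-1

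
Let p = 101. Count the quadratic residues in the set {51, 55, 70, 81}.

2

(51/101) = -1 → non-residue.
(55/101) = -1 → non-residue.
(70/101) = +1 → QR.
(81/101) = +1 → QR.
Total quadratic residues among the 4: 2.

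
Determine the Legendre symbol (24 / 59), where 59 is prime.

Pull out 2^3: since 59 ≡ 3 (mod 8), (2/59) = -1, so (2/59)^3 = -1.
Reciprocity: 3 ≡ 3 and 59 ≡ 3 (mod 4), so (3/59) = −(59/3).
Reduce top mod 3: now compute (2/3).
Pull out 2: since 3 ≡ 3 (mod 8), (2/3) = -1.
Reached (1/3) = 1. Collecting the sign flips along the way, the symbol is -1.

-1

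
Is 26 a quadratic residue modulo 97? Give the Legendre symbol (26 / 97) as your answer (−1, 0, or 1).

Euler's criterion: (26/97) ≡ 26^48 (mod 97).
26^2 ≡ 94 (mod 97)
26^4 ≡ 9 (mod 97)
26^8 ≡ 81 (mod 97)
26^16 ≡ 62 (mod 97)
26^32 ≡ 61 (mod 97)
26^48 = 26^(32+16) ≡ 96 (mod 97).
Result is 96 ≡ −1, so (26/97) = −1.

-1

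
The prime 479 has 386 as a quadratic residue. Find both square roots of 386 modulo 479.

156, 323

Since 479 ≡ 3 (mod 4), a square root of 386 is 386^((479+1)/4) = 386^120 mod 479.
Repeated squaring: 386^2≡27, 386^4≡250, 386^8≡230, 386^16≡210, 386^32≡32, 386^64≡66 (mod 479).
386^120 = 386^(64+32+16+8) ≡ 323 (mod 479).
Check: 323² = 104329 ≡ 386 (mod 479). The two roots are 156 and 323.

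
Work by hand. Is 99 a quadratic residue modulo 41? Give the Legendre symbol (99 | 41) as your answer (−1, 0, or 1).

-1

First reduce: 99 ≡ 17 (mod 41).
Reciprocity: 17 ≡ 1 and 41 ≡ 1 (mod 4), so (17/41) = +(41/17).
Reduce top mod 17: now compute (7/17).
Reciprocity: 7 ≡ 3 and 17 ≡ 1 (mod 4), so (7/17) = +(17/7).
Reduce top mod 7: now compute (3/7).
Reciprocity: 3 ≡ 3 and 7 ≡ 3 (mod 4), so (3/7) = −(7/3).
Reduce top mod 3: now compute (1/3).
Reached (1/3) = 1. Collecting the sign flips along the way, the symbol is -1.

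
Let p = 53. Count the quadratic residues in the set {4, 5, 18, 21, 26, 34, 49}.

2

(4/53) = +1 → QR.
(5/53) = -1 → non-residue.
(18/53) = -1 → non-residue.
(21/53) = -1 → non-residue.
(26/53) = -1 → non-residue.
(34/53) = -1 → non-residue.
(49/53) = +1 → QR.
Total quadratic residues among the 7: 2.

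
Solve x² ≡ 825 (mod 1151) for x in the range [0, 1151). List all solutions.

451, 700

Since 1151 ≡ 3 (mod 4), a square root of 825 is 825^((1151+1)/4) = 825^288 mod 1151.
Repeated squaring: 825^2≡384, 825^4≡128, 825^8≡270, 825^16≡387, 825^32≡139, 825^64≡905, 825^128≡664, 825^256≡63 (mod 1151).
825^288 = 825^(256+32) ≡ 700 (mod 1151).
Check: 700² = 490000 ≡ 825 (mod 1151). The two roots are 451 and 700.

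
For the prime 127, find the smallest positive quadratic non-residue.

(2/127) = +1, so 2 is a residue.
(3/127) = −1, so 3 is the smallest positive non-residue mod 127.

3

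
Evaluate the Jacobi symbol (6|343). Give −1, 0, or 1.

-1

Pull out 2: since 343 ≡ 7 (mod 8), (2/343) = +1.
Reciprocity: 3 ≡ 3 and 343 ≡ 3 (mod 4), so (3/343) = −(343/3).
Reduce top mod 3: now compute (1/3).
Reached (1/3) = 1. Collecting the sign flips along the way, the symbol is -1.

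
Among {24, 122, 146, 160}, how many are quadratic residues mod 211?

(24/211) = +1 → QR.
(122/211) = +1 → QR.
(146/211) = -1 → non-residue.
(160/211) = -1 → non-residue.
Total quadratic residues among the 4: 2.

2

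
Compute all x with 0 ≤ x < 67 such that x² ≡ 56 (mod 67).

Since 67 ≡ 3 (mod 4), a square root of 56 is 56^((67+1)/4) = 56^17 mod 67.
Repeated squaring: 56^2≡54, 56^4≡35, 56^8≡19, 56^16≡26 (mod 67).
56^17 = 56^(16+1) ≡ 49 (mod 67).
Check: 49² = 2401 ≡ 56 (mod 67). The two roots are 18 and 49.

18, 49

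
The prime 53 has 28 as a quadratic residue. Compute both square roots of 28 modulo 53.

53 ≡ 1 (mod 4), so we find a root by search.
Trying successive values, 9² = 81 ≡ 28 (mod 53). The other root is 53 − 9 = 44.

9, 44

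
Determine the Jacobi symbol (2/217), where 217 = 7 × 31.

1

Pull out 2: since 217 ≡ 1 (mod 8), (2/217) = +1.
Reached (1/217) = 1. Collecting the sign flips along the way, the symbol is +1.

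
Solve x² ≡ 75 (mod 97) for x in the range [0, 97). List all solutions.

97 ≡ 1 (mod 4), so we find a root by search.
Trying successive values, 47² = 2209 ≡ 75 (mod 97). The other root is 97 − 47 = 50.

47, 50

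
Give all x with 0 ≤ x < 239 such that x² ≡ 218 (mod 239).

74, 165

Since 239 ≡ 3 (mod 4), a square root of 218 is 218^((239+1)/4) = 218^60 mod 239.
Repeated squaring: 218^2≡202, 218^4≡174, 218^8≡162, 218^16≡193, 218^32≡204 (mod 239).
218^60 = 218^(32+16+8+4) ≡ 165 (mod 239).
Check: 165² = 27225 ≡ 218 (mod 239). The two roots are 74 and 165.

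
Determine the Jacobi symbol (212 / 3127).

Pull out 2^2: since 3127 ≡ 7 (mod 8), (2/3127) = +1, so (2/3127)^2 = +1.
Reciprocity: 53 ≡ 1 and 3127 ≡ 3 (mod 4), so (53/3127) = +(3127/53).
Reduce top mod 53: now compute (0/53).
Top reduces to 0: gcd > 1, so the symbol is 0.

0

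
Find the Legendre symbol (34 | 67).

-1

Euler's criterion: (34/67) ≡ 34^33 (mod 67).
34^2 ≡ 17 (mod 67)
34^4 ≡ 21 (mod 67)
34^8 ≡ 39 (mod 67)
34^16 ≡ 47 (mod 67)
34^32 ≡ 65 (mod 67)
34^33 = 34^(32+1) ≡ 66 (mod 67).
Result is 66 ≡ −1, so (34/67) = −1.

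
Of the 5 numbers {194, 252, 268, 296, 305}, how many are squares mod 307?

(194/307) = -1 → non-residue.
(252/307) = +1 → QR.
(268/307) = -1 → non-residue.
(296/307) = -1 → non-residue.
(305/307) = +1 → QR.
Total quadratic residues among the 5: 2.

2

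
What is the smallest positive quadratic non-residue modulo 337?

5

(2/337) = +1, so 2 is a residue.
(3/337) = +1, so 3 is a residue.
(4/337) = +1, so 4 is a residue.
(5/337) = −1, so 5 is the smallest positive non-residue mod 337.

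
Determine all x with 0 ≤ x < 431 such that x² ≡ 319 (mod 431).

99, 332

Since 431 ≡ 3 (mod 4), a square root of 319 is 319^((431+1)/4) = 319^108 mod 431.
Repeated squaring: 319^2≡45, 319^4≡301, 319^8≡91, 319^16≡92, 319^32≡275, 319^64≡200 (mod 431).
319^108 = 319^(64+32+8+4) ≡ 99 (mod 431).
Check: 99² = 9801 ≡ 319 (mod 431). The two roots are 99 and 332.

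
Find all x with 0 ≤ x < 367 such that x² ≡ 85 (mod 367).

67, 300

Since 367 ≡ 3 (mod 4), a square root of 85 is 85^((367+1)/4) = 85^92 mod 367.
Repeated squaring: 85^2≡252, 85^4≡13, 85^8≡169, 85^16≡302, 85^32≡188, 85^64≡112 (mod 367).
85^92 = 85^(64+16+8+4) ≡ 67 (mod 367).
Check: 67² = 4489 ≡ 85 (mod 367). The two roots are 67 and 300.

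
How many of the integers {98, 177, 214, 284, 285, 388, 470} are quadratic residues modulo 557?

(98/557) = -1 → non-residue.
(177/557) = -1 → non-residue.
(214/557) = +1 → QR.
(284/557) = +1 → QR.
(285/557) = +1 → QR.
(388/557) = +1 → QR.
(470/557) = -1 → non-residue.
Total quadratic residues among the 7: 4.

4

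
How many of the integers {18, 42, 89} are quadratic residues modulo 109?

1

(18/109) = -1 → non-residue.
(42/109) = -1 → non-residue.
(89/109) = +1 → QR.
Total quadratic residues among the 3: 1.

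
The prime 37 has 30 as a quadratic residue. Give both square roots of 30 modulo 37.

37 ≡ 1 (mod 4), so we find a root by search.
Trying successive values, 17² = 289 ≡ 30 (mod 37). The other root is 37 − 17 = 20.

17, 20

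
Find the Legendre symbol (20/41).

Euler's criterion: (20/41) ≡ 20^20 (mod 41).
20^2 ≡ 31 (mod 41)
20^4 ≡ 18 (mod 41)
20^8 ≡ 37 (mod 41)
20^16 ≡ 16 (mod 41)
20^20 = 20^(16+4) ≡ 1 (mod 41).
Result is 1, so (20/41) = 1.

1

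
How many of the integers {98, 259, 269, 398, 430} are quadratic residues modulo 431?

2

(98/431) = +1 → QR.
(259/431) = +1 → QR.
(269/431) = -1 → non-residue.
(398/431) = -1 → non-residue.
(430/431) = -1 → non-residue.
Total quadratic residues among the 5: 2.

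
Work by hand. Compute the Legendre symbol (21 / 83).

1

Euler's criterion: (21/83) ≡ 21^41 (mod 83).
21^2 ≡ 26 (mod 83)
21^4 ≡ 12 (mod 83)
21^8 ≡ 61 (mod 83)
21^16 ≡ 69 (mod 83)
21^32 ≡ 30 (mod 83)
21^41 = 21^(32+8+1) ≡ 1 (mod 83).
Result is 1, so (21/83) = 1.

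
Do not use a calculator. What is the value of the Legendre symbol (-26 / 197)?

1

Euler's criterion: (-26/197) ≡ 171^98 (mod 197).
171^2 ≡ 85 (mod 197)
171^4 ≡ 133 (mod 197)
171^8 ≡ 156 (mod 197)
171^16 ≡ 105 (mod 197)
171^32 ≡ 190 (mod 197)
171^64 ≡ 49 (mod 197)
171^98 = 171^(64+32+2) ≡ 1 (mod 197).
Result is 1, so (-26/197) = 1.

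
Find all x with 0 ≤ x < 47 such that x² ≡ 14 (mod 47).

22, 25

Since 47 ≡ 3 (mod 4), a square root of 14 is 14^((47+1)/4) = 14^12 mod 47.
Repeated squaring: 14^2≡8, 14^4≡17, 14^8≡7 (mod 47).
14^12 = 14^(8+4) ≡ 25 (mod 47).
Check: 25² = 625 ≡ 14 (mod 47). The two roots are 22 and 25.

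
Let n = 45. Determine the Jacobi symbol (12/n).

0

Pull out 2^2: since 45 ≡ 5 (mod 8), (2/45) = -1, so (2/45)^2 = +1.
Reciprocity: 3 ≡ 3 and 45 ≡ 1 (mod 4), so (3/45) = +(45/3).
Reduce top mod 3: now compute (0/3).
Top reduces to 0: gcd > 1, so the symbol is 0.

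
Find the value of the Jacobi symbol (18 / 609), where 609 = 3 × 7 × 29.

Pull out 2: since 609 ≡ 1 (mod 8), (2/609) = +1.
Reciprocity: 9 ≡ 1 and 609 ≡ 1 (mod 4), so (9/609) = +(609/9).
Reduce top mod 9: now compute (6/9).
Pull out 2: since 9 ≡ 1 (mod 8), (2/9) = +1.
Reciprocity: 3 ≡ 3 and 9 ≡ 1 (mod 4), so (3/9) = +(9/3).
Reduce top mod 3: now compute (0/3).
Top reduces to 0: gcd > 1, so the symbol is 0.

0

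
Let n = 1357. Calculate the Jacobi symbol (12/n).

1

Pull out 2^2: since 1357 ≡ 5 (mod 8), (2/1357) = -1, so (2/1357)^2 = +1.
Reciprocity: 3 ≡ 3 and 1357 ≡ 1 (mod 4), so (3/1357) = +(1357/3).
Reduce top mod 3: now compute (1/3).
Reached (1/3) = 1. Collecting the sign flips along the way, the symbol is +1.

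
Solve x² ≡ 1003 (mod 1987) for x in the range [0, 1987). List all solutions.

971, 1016

Since 1987 ≡ 3 (mod 4), a square root of 1003 is 1003^((1987+1)/4) = 1003^497 mod 1987.
Repeated squaring: 1003^2≡587, 1003^4≡818, 1003^8≡1492, 1003^16≡624, 1003^32≡1911, 1003^64≡1802, 1003^128≡446, 1003^256≡216 (mod 1987).
1003^497 = 1003^(256+128+64+32+16+1) ≡ 1016 (mod 1987).
Check: 1016² = 1032256 ≡ 1003 (mod 1987). The two roots are 971 and 1016.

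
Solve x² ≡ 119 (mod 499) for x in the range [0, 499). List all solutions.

218, 281

Since 499 ≡ 3 (mod 4), a square root of 119 is 119^((499+1)/4) = 119^125 mod 499.
Repeated squaring: 119^2≡189, 119^4≡292, 119^8≡434, 119^16≡233, 119^32≡397, 119^64≡424 (mod 499).
119^125 = 119^(64+32+16+8+4+1) ≡ 281 (mod 499).
Check: 281² = 78961 ≡ 119 (mod 499). The two roots are 218 and 281.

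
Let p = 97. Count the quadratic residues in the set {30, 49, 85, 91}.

3

(30/97) = -1 → non-residue.
(49/97) = +1 → QR.
(85/97) = +1 → QR.
(91/97) = +1 → QR.
Total quadratic residues among the 4: 3.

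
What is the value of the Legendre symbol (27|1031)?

1

Euler's criterion: (27/1031) ≡ 27^515 (mod 1031).
27^2 ≡ 729 (mod 1031)
27^4 ≡ 476 (mod 1031)
27^8 ≡ 787 (mod 1031)
27^16 ≡ 769 (mod 1031)
27^32 ≡ 598 (mod 1031)
27^64 ≡ 878 (mod 1031)
27^128 ≡ 727 (mod 1031)
27^256 ≡ 657 (mod 1031)
27^512 ≡ 691 (mod 1031)
27^515 = 27^(512+2+1) ≡ 1 (mod 1031).
Result is 1, so (27/1031) = 1.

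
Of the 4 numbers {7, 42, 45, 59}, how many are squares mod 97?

0

(7/97) = -1 → non-residue.
(42/97) = -1 → non-residue.
(45/97) = -1 → non-residue.
(59/97) = -1 → non-residue.
Total quadratic residues among the 4: 0.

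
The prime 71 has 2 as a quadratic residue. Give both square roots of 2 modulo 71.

12, 59

Since 71 ≡ 3 (mod 4), a square root of 2 is 2^((71+1)/4) = 2^18 mod 71.
Repeated squaring: 2^2≡4, 2^4≡16, 2^8≡43, 2^16≡3 (mod 71).
2^18 = 2^(16+2) ≡ 12 (mod 71).
Check: 12² = 144 ≡ 2 (mod 71). The two roots are 12 and 59.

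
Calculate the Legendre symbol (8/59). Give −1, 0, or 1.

-1

Pull out 2^3: since 59 ≡ 3 (mod 8), (2/59) = -1, so (2/59)^3 = -1.
Reached (1/59) = 1. Collecting the sign flips along the way, the symbol is -1.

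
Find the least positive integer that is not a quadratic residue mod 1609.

(2/1609) = +1, so 2 is a residue.
(3/1609) = +1, so 3 is a residue.
(4/1609) = +1, so 4 is a residue.
(5/1609) = +1, so 5 is a residue.
(6/1609) = +1, so 6 is a residue.
(7/1609) = −1, so 7 is the smallest positive non-residue mod 1609.

7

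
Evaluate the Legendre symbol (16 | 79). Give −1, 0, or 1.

1

Pull out 2^4: since 79 ≡ 7 (mod 8), (2/79) = +1, so (2/79)^4 = +1.
Reached (1/79) = 1. Collecting the sign flips along the way, the symbol is +1.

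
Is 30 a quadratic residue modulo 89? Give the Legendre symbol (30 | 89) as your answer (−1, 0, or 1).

-1

Pull out 2: since 89 ≡ 1 (mod 8), (2/89) = +1.
Reciprocity: 15 ≡ 3 and 89 ≡ 1 (mod 4), so (15/89) = +(89/15).
Reduce top mod 15: now compute (14/15).
Pull out 2: since 15 ≡ 7 (mod 8), (2/15) = +1.
Reciprocity: 7 ≡ 3 and 15 ≡ 3 (mod 4), so (7/15) = −(15/7).
Reduce top mod 7: now compute (1/7).
Reached (1/7) = 1. Collecting the sign flips along the way, the symbol is -1.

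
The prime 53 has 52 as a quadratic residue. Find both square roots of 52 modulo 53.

23, 30

53 ≡ 1 (mod 4), so we find a root by search.
Trying successive values, 23² = 529 ≡ 52 (mod 53). The other root is 53 − 23 = 30.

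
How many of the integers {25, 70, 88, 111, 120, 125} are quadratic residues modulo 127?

4

(25/127) = +1 → QR.
(70/127) = +1 → QR.
(88/127) = +1 → QR.
(111/127) = -1 → non-residue.
(120/127) = +1 → QR.
(125/127) = -1 → non-residue.
Total quadratic residues among the 6: 4.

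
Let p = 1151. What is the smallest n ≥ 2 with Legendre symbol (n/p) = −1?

13

(2/1151) = +1, so 2 is a residue.
(3/1151) = +1, so 3 is a residue.
(4/1151) = +1, so 4 is a residue.
(5/1151) = +1, so 5 is a residue.
(6/1151) = +1, so 6 is a residue.
(7/1151) = +1, so 7 is a residue.
(8/1151) = +1, so 8 is a residue.
(9/1151) = +1, so 9 is a residue.
(10/1151) = +1, so 10 is a residue.
(11/1151) = +1, so 11 is a residue.
(12/1151) = +1, so 12 is a residue.
(13/1151) = −1, so 13 is the smallest positive non-residue mod 1151.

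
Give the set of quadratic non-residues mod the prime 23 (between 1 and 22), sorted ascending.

Square k = 1,…,11 (k and 23−k give the same square):
1²=1, 2²=4, 3²=9, 4²=16, 5²≡2, 6²≡13, 7²≡3, 8²≡18, 9²≡12, 10²≡8, 11²≡6 (mod 23).
The residues are {1, 2, 3, 4, 6, 8, 9, 12, 13, 16, 18}; the non-residues are the remaining 11 nonzero classes.

5, 7, 10, 11, 14, 15, 17, 19, 20, 21, 22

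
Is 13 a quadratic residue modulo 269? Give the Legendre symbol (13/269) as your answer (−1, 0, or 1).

1

Euler's criterion: (13/269) ≡ 13^134 (mod 269).
13^2 ≡ 169 (mod 269)
13^4 ≡ 47 (mod 269)
13^8 ≡ 57 (mod 269)
13^16 ≡ 21 (mod 269)
13^32 ≡ 172 (mod 269)
13^64 ≡ 263 (mod 269)
13^128 ≡ 36 (mod 269)
13^134 = 13^(128+4+2) ≡ 1 (mod 269).
Result is 1, so (13/269) = 1.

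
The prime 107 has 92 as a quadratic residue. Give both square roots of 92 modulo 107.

29, 78

Since 107 ≡ 3 (mod 4), a square root of 92 is 92^((107+1)/4) = 92^27 mod 107.
Repeated squaring: 92^2≡11, 92^4≡14, 92^8≡89, 92^16≡3 (mod 107).
92^27 = 92^(16+8+2+1) ≡ 29 (mod 107).
Check: 29² = 841 ≡ 92 (mod 107). The two roots are 29 and 78.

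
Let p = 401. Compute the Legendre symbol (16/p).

1

Pull out 2^4: since 401 ≡ 1 (mod 8), (2/401) = +1, so (2/401)^4 = +1.
Reached (1/401) = 1. Collecting the sign flips along the way, the symbol is +1.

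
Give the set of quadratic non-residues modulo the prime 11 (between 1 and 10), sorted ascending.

Square k = 1,…,5 (k and 11−k give the same square):
1²=1, 2²=4, 3²=9, 4²≡5, 5²≡3 (mod 11).
The residues are {1, 3, 4, 5, 9}; the non-residues are the remaining 5 nonzero classes.

2 6 7 8 10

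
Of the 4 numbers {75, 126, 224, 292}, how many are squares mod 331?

2

(75/331) = -1 → non-residue.
(126/331) = +1 → QR.
(224/331) = +1 → QR.
(292/331) = -1 → non-residue.
Total quadratic residues among the 4: 2.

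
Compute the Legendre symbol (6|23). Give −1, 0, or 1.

Euler's criterion: (6/23) ≡ 6^11 (mod 23).
6^2 ≡ 13 (mod 23)
6^4 ≡ 8 (mod 23)
6^8 ≡ 18 (mod 23)
6^11 = 6^(8+2+1) ≡ 1 (mod 23).
Result is 1, so (6/23) = 1.

1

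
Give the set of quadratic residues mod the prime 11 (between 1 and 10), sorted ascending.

1,3,4,5,9

Square k = 1,…,5 (k and 11−k give the same square):
1²=1, 2²=4, 3²=9, 4²≡5, 5²≡3 (mod 11).
So the quadratic residues mod 11 are {1, 3, 4, 5, 9}.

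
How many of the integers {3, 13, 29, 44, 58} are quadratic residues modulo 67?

(3/67) = -1 → non-residue.
(13/67) = -1 → non-residue.
(29/67) = +1 → QR.
(44/67) = -1 → non-residue.
(58/67) = -1 → non-residue.
Total quadratic residues among the 5: 1.

1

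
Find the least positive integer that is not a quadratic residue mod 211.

2

(2/211) = −1, so 2 is the smallest positive non-residue mod 211.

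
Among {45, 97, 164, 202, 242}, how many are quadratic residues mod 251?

2

(45/251) = +1 → QR.
(97/251) = -1 → non-residue.
(164/251) = +1 → QR.
(202/251) = -1 → non-residue.
(242/251) = -1 → non-residue.
Total quadratic residues among the 5: 2.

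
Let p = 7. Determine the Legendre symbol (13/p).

-1

First reduce: 13 ≡ 6 (mod 7).
Pull out 2: since 7 ≡ 7 (mod 8), (2/7) = +1.
Reciprocity: 3 ≡ 3 and 7 ≡ 3 (mod 4), so (3/7) = −(7/3).
Reduce top mod 3: now compute (1/3).
Reached (1/3) = 1. Collecting the sign flips along the way, the symbol is -1.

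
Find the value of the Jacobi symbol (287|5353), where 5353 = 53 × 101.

-1

Reciprocity: 287 ≡ 3 and 5353 ≡ 1 (mod 4), so (287/5353) = +(5353/287).
Reduce top mod 287: now compute (187/287).
Reciprocity: 187 ≡ 3 and 287 ≡ 3 (mod 4), so (187/287) = −(287/187).
Reduce top mod 187: now compute (100/187).
Pull out 2^2: since 187 ≡ 3 (mod 8), (2/187) = -1, so (2/187)^2 = +1.
Reciprocity: 25 ≡ 1 and 187 ≡ 3 (mod 4), so (25/187) = +(187/25).
Reduce top mod 25: now compute (12/25).
Pull out 2^2: since 25 ≡ 1 (mod 8), (2/25) = +1, so (2/25)^2 = +1.
Reciprocity: 3 ≡ 3 and 25 ≡ 1 (mod 4), so (3/25) = +(25/3).
Reduce top mod 3: now compute (1/3).
Reached (1/3) = 1. Collecting the sign flips along the way, the symbol is -1.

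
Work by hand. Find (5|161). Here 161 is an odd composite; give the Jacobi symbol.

Reciprocity: 5 ≡ 1 and 161 ≡ 1 (mod 4), so (5/161) = +(161/5).
Reduce top mod 5: now compute (1/5).
Reached (1/5) = 1. Collecting the sign flips along the way, the symbol is +1.

1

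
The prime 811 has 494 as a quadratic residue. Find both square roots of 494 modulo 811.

Since 811 ≡ 3 (mod 4), a square root of 494 is 494^((811+1)/4) = 494^203 mod 811.
Repeated squaring: 494^2≡736, 494^4≡759, 494^8≡271, 494^16≡451, 494^32≡651, 494^64≡459, 494^128≡632 (mod 811).
494^203 = 494^(128+64+8+2+1) ≡ 46 (mod 811).
Check: 46² = 2116 ≡ 494 (mod 811). The two roots are 46 and 765.

46, 765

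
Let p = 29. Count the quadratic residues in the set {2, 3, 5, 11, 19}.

1

(2/29) = -1 → non-residue.
(3/29) = -1 → non-residue.
(5/29) = +1 → QR.
(11/29) = -1 → non-residue.
(19/29) = -1 → non-residue.
Total quadratic residues among the 5: 1.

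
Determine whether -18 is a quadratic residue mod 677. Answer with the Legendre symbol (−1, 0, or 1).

First reduce: -18 ≡ 659 (mod 677).
Reciprocity: 659 ≡ 3 and 677 ≡ 1 (mod 4), so (659/677) = +(677/659).
Reduce top mod 659: now compute (18/659).
Pull out 2: since 659 ≡ 3 (mod 8), (2/659) = -1.
Reciprocity: 9 ≡ 1 and 659 ≡ 3 (mod 4), so (9/659) = +(659/9).
Reduce top mod 9: now compute (2/9).
Pull out 2: since 9 ≡ 1 (mod 8), (2/9) = +1.
Reached (1/9) = 1. Collecting the sign flips along the way, the symbol is -1.

-1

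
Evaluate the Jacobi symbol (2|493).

Pull out 2: since 493 ≡ 5 (mod 8), (2/493) = -1.
Reached (1/493) = 1. Collecting the sign flips along the way, the symbol is -1.

-1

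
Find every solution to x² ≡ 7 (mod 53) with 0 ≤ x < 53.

53 ≡ 1 (mod 4), so we find a root by search.
Trying successive values, 22² = 484 ≡ 7 (mod 53). The other root is 53 − 22 = 31.

22, 31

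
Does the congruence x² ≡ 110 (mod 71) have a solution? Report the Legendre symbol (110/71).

Euler's criterion: (110/71) ≡ 39^35 (mod 71).
39^2 ≡ 30 (mod 71)
39^4 ≡ 48 (mod 71)
39^8 ≡ 32 (mod 71)
39^16 ≡ 30 (mod 71)
39^32 ≡ 48 (mod 71)
39^35 = 39^(32+2+1) ≡ 70 (mod 71).
Result is 70 ≡ −1, so (110/71) = −1.

-1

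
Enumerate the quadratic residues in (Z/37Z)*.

Square k = 1,…,18 (k and 37−k give the same square):
1²=1, 2²=4, 3²=9, 4²=16, 5²=25, 6²=36, 7²≡12, 8²≡27, 9²≡7, 10²≡26, 11²≡10, 12²≡33, 13²≡21, 14²≡11, 15²≡3, 16²≡34, 17²≡30, 18²≡28 (mod 37).
So the quadratic residues mod 37 are {1, 3, 4, 7, 9, 10, 11, 12, 16, 21, 25, 26, 27, 28, 30, 33, 34, 36}.

1 3 4 7 9 10 11 12 16 21 25 26 27 28 30 33 34 36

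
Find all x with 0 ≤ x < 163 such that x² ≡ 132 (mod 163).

Since 163 ≡ 3 (mod 4), a square root of 132 is 132^((163+1)/4) = 132^41 mod 163.
Repeated squaring: 132^2≡146, 132^4≡126, 132^8≡65, 132^16≡150, 132^32≡6 (mod 163).
132^41 = 132^(32+8+1) ≡ 135 (mod 163).
Check: 135² = 18225 ≡ 132 (mod 163). The two roots are 28 and 135.

28, 135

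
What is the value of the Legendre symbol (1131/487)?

1

First reduce: 1131 ≡ 157 (mod 487).
Reciprocity: 157 ≡ 1 and 487 ≡ 3 (mod 4), so (157/487) = +(487/157).
Reduce top mod 157: now compute (16/157).
Pull out 2^4: since 157 ≡ 5 (mod 8), (2/157) = -1, so (2/157)^4 = +1.
Reached (1/157) = 1. Collecting the sign flips along the way, the symbol is +1.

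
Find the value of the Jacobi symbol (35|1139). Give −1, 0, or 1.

1

Reciprocity: 35 ≡ 3 and 1139 ≡ 3 (mod 4), so (35/1139) = −(1139/35).
Reduce top mod 35: now compute (19/35).
Reciprocity: 19 ≡ 3 and 35 ≡ 3 (mod 4), so (19/35) = −(35/19).
Reduce top mod 19: now compute (16/19).
Pull out 2^4: since 19 ≡ 3 (mod 8), (2/19) = -1, so (2/19)^4 = +1.
Reached (1/19) = 1. Collecting the sign flips along the way, the symbol is +1.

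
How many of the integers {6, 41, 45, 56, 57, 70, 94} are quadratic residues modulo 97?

(6/97) = +1 → QR.
(41/97) = -1 → non-residue.
(45/97) = -1 → non-residue.
(56/97) = -1 → non-residue.
(57/97) = -1 → non-residue.
(70/97) = +1 → QR.
(94/97) = +1 → QR.
Total quadratic residues among the 7: 3.

3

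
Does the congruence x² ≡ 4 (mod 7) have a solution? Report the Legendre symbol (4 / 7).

1

Pull out 2^2: since 7 ≡ 7 (mod 8), (2/7) = +1, so (2/7)^2 = +1.
Reached (1/7) = 1. Collecting the sign flips along the way, the symbol is +1.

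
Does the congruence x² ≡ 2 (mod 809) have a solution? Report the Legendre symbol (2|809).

Euler's criterion: (2/809) ≡ 2^404 (mod 809).
2^2 ≡ 4 (mod 809)
2^4 ≡ 16 (mod 809)
2^8 ≡ 256 (mod 809)
2^16 ≡ 7 (mod 809)
2^32 ≡ 49 (mod 809)
2^64 ≡ 783 (mod 809)
2^128 ≡ 676 (mod 809)
2^256 ≡ 700 (mod 809)
2^404 = 2^(256+128+16+4) ≡ 1 (mod 809).
Result is 1, so (2/809) = 1.

1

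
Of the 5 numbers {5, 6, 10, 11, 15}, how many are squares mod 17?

1

(5/17) = -1 → non-residue.
(6/17) = -1 → non-residue.
(10/17) = -1 → non-residue.
(11/17) = -1 → non-residue.
(15/17) = +1 → QR.
Total quadratic residues among the 5: 1.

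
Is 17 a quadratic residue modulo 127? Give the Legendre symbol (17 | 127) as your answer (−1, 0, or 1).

1

Euler's criterion: (17/127) ≡ 17^63 (mod 127).
17^2 ≡ 35 (mod 127)
17^4 ≡ 82 (mod 127)
17^8 ≡ 120 (mod 127)
17^16 ≡ 49 (mod 127)
17^32 ≡ 115 (mod 127)
17^63 = 17^(32+16+8+4+2+1) ≡ 1 (mod 127).
Result is 1, so (17/127) = 1.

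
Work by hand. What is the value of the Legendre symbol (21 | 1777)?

Reciprocity: 21 ≡ 1 and 1777 ≡ 1 (mod 4), so (21/1777) = +(1777/21).
Reduce top mod 21: now compute (13/21).
Reciprocity: 13 ≡ 1 and 21 ≡ 1 (mod 4), so (13/21) = +(21/13).
Reduce top mod 13: now compute (8/13).
Pull out 2^3: since 13 ≡ 5 (mod 8), (2/13) = -1, so (2/13)^3 = -1.
Reached (1/13) = 1. Collecting the sign flips along the way, the symbol is -1.

-1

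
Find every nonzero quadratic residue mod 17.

Square k = 1,…,8 (k and 17−k give the same square):
1²=1, 2²=4, 3²=9, 4²=16, 5²≡8, 6²≡2, 7²≡15, 8²≡13 (mod 17).
So the quadratic residues mod 17 are {1, 2, 4, 8, 9, 13, 15, 16}.

1,2,4,8,9,13,15,16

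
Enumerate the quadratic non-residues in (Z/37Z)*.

Square k = 1,…,18 (k and 37−k give the same square):
1²=1, 2²=4, 3²=9, 4²=16, 5²=25, 6²=36, 7²≡12, 8²≡27, 9²≡7, 10²≡26, 11²≡10, 12²≡33, 13²≡21, 14²≡11, 15²≡3, 16²≡34, 17²≡30, 18²≡28 (mod 37).
The residues are {1, 3, 4, 7, 9, 10, 11, 12, 16, 21, 25, 26, 27, 28, 30, 33, 34, 36}; the non-residues are the remaining 18 nonzero classes.

2,5,6,8,13,14,15,17,18,19,20,22,23,24,29,31,32,35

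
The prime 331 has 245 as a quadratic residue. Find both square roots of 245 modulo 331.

24, 307

Since 331 ≡ 3 (mod 4), a square root of 245 is 245^((331+1)/4) = 245^83 mod 331.
Repeated squaring: 245^2≡114, 245^4≡87, 245^8≡287, 245^16≡281, 245^32≡183, 245^64≡58 (mod 331).
245^83 = 245^(64+16+2+1) ≡ 24 (mod 331).
Check: 24² = 576 ≡ 245 (mod 331). The two roots are 24 and 307.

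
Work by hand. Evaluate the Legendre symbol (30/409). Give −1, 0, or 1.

1

Euler's criterion: (30/409) ≡ 30^204 (mod 409).
30^2 ≡ 82 (mod 409)
30^4 ≡ 180 (mod 409)
30^8 ≡ 89 (mod 409)
30^16 ≡ 150 (mod 409)
30^32 ≡ 5 (mod 409)
30^64 ≡ 25 (mod 409)
30^128 ≡ 216 (mod 409)
30^204 = 30^(128+64+8+4) ≡ 1 (mod 409).
Result is 1, so (30/409) = 1.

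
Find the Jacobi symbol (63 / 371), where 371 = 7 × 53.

0

Reciprocity: 63 ≡ 3 and 371 ≡ 3 (mod 4), so (63/371) = −(371/63).
Reduce top mod 63: now compute (56/63).
Pull out 2^3: since 63 ≡ 7 (mod 8), (2/63) = +1, so (2/63)^3 = +1.
Reciprocity: 7 ≡ 3 and 63 ≡ 3 (mod 4), so (7/63) = −(63/7).
Reduce top mod 7: now compute (0/7).
Top reduces to 0: gcd > 1, so the symbol is 0.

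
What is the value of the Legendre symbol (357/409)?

-1

Reciprocity: 357 ≡ 1 and 409 ≡ 1 (mod 4), so (357/409) = +(409/357).
Reduce top mod 357: now compute (52/357).
Pull out 2^2: since 357 ≡ 5 (mod 8), (2/357) = -1, so (2/357)^2 = +1.
Reciprocity: 13 ≡ 1 and 357 ≡ 1 (mod 4), so (13/357) = +(357/13).
Reduce top mod 13: now compute (6/13).
Pull out 2: since 13 ≡ 5 (mod 8), (2/13) = -1.
Reciprocity: 3 ≡ 3 and 13 ≡ 1 (mod 4), so (3/13) = +(13/3).
Reduce top mod 3: now compute (1/3).
Reached (1/3) = 1. Collecting the sign flips along the way, the symbol is -1.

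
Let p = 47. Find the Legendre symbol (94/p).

First reduce: 94 ≡ 0 (mod 47).
Top reduces to 0: gcd > 1, so the symbol is 0.

0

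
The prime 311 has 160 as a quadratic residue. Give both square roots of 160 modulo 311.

Since 311 ≡ 3 (mod 4), a square root of 160 is 160^((311+1)/4) = 160^78 mod 311.
Repeated squaring: 160^2≡98, 160^4≡274, 160^8≡125, 160^16≡75, 160^32≡27, 160^64≡107 (mod 311).
160^78 = 160^(64+8+4+2) ≡ 212 (mod 311).
Check: 212² = 44944 ≡ 160 (mod 311). The two roots are 99 and 212.

99, 212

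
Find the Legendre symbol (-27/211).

1

First reduce: -27 ≡ 184 (mod 211).
Pull out 2^3: since 211 ≡ 3 (mod 8), (2/211) = -1, so (2/211)^3 = -1.
Reciprocity: 23 ≡ 3 and 211 ≡ 3 (mod 4), so (23/211) = −(211/23).
Reduce top mod 23: now compute (4/23).
Pull out 2^2: since 23 ≡ 7 (mod 8), (2/23) = +1, so (2/23)^2 = +1.
Reached (1/23) = 1. Collecting the sign flips along the way, the symbol is +1.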